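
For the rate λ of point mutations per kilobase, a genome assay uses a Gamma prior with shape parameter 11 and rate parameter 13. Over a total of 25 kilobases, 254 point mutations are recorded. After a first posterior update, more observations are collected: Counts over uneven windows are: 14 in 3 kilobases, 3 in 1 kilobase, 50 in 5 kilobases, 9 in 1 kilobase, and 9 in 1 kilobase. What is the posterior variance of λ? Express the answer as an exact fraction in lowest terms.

Total count 254 over total exposure 25 kilobases.
After the first batch: Gamma(11 + 254, 13 + 25) = Gamma(265, 38).
Total count: 14 + 3 + 50 + 9 + 9 = 85.
Total exposure: 3 + 1 + 5 + 1 + 1 = 11 kilobases.
After the second batch: Gamma(265 + 85, 38 + 11) = Gamma(350, 49).
Posterior variance = α'/β'² = 350/2401 = 50/343.

50/343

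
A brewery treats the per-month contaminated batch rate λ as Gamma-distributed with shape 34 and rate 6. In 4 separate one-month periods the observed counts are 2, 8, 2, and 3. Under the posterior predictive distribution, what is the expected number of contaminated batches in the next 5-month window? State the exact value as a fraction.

Total count: 2 + 8 + 2 + 3 = 15.
Total exposure: 4 months.
By Gamma–Poisson conjugacy, the posterior is Gamma(α + Σx, β + Σt) = Gamma(34 + 15, 6 + 4) = Gamma(49, 10).
Predictive mean over a 5-month window = T·E[λ|data] = 5·49/10 = 49/2.

49/2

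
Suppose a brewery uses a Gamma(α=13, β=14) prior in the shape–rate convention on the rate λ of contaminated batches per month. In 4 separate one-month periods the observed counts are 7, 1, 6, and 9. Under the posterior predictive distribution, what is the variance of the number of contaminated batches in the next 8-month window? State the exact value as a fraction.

Total count: 7 + 1 + 6 + 9 = 23.
Total exposure: 4 months.
Posterior: α' = 13 + 23 = 36, β' = 14 + 4 = 18.
The posterior predictive for a window of length T is Negative Binomial with variance T·α'·(β'+T)/β'² = 8·36·26/324 = 208/9.

208/9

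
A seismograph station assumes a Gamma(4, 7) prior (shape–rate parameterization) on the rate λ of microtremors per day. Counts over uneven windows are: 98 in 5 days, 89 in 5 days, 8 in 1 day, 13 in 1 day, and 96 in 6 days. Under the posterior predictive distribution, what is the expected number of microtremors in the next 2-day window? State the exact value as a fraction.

Total count: 98 + 89 + 8 + 13 + 96 = 304.
Total exposure: 5 + 5 + 1 + 1 + 6 = 18 days.
Posterior: α' = 4 + 304 = 308, β' = 7 + 18 = 25.
Predictive mean over a 2-day window = T·E[λ|data] = 2·308/25 = 616/25.

616/25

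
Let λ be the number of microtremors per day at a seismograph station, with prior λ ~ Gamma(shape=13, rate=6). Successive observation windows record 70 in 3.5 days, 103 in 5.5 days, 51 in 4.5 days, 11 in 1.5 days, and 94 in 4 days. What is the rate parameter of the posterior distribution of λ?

25

Total count: 70 + 103 + 51 + 11 + 94 = 329.
Total exposure: 3.5 + 5.5 + 4.5 + 1.5 + 4 = 19 days.
The Gamma prior is conjugate for the Poisson rate, so λ | data ~ Gamma(13+329, 6+19) = Gamma(342, 25).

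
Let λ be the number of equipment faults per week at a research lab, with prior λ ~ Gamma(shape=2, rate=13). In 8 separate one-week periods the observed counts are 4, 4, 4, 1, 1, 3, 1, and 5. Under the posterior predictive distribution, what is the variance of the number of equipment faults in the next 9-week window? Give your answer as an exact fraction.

750/49

Total count: 4 + 4 + 4 + 1 + 1 + 3 + 1 + 5 = 23.
Total exposure: 8 weeks.
By Gamma–Poisson conjugacy, the posterior is Gamma(α + Σx, β + Σt) = Gamma(2 + 23, 13 + 8) = Gamma(25, 21).
The posterior predictive for a window of length T is Negative Binomial with variance T·α'·(β'+T)/β'² = 9·25·30/441 = 750/49.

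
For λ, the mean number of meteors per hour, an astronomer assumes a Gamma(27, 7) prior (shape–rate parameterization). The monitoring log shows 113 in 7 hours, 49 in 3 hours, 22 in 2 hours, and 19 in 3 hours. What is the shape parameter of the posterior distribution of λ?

230

Total count: 113 + 49 + 22 + 19 = 203.
Total exposure: 7 + 3 + 2 + 3 = 15 hours.
By Gamma–Poisson conjugacy, the posterior is Gamma(α + Σx, β + Σt) = Gamma(27 + 203, 7 + 15) = Gamma(230, 22).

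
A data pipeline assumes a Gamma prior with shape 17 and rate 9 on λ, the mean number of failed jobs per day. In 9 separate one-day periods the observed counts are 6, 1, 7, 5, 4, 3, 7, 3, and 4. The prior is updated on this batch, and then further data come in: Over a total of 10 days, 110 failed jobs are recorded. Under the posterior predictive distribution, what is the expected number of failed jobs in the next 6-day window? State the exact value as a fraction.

501/14

Total count: 6 + 1 + 7 + 5 + 4 + 3 + 7 + 3 + 4 = 40.
Total exposure: 9 days.
After the first batch: Gamma(17 + 40, 9 + 9) = Gamma(57, 18).
Total count 110 over total exposure 10 days.
After the second batch: Gamma(57 + 110, 18 + 10) = Gamma(167, 28).
Predictive mean over a 6-day window = T·E[λ|data] = 6·167/28 = 501/14.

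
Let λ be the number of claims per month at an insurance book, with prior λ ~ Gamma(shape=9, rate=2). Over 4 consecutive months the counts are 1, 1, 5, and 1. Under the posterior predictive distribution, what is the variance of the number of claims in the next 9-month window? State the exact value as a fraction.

255/4

Total count: 1 + 1 + 5 + 1 = 8.
Total exposure: 4 months.
Conjugate update: add total count to the shape and total exposure to the rate, giving Gamma(17, 6).
The posterior predictive for a window of length T is Negative Binomial with variance T·α'·(β'+T)/β'² = 9·17·15/36 = 255/4.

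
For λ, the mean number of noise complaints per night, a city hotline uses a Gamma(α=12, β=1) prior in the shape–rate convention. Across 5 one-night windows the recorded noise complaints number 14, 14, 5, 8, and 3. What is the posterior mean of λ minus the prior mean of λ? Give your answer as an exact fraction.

Total count: 14 + 14 + 5 + 8 + 3 = 44.
Total exposure: 5 nights.
Conjugate update: add total count to the shape and total exposure to the rate, giving Gamma(56, 6).
Posterior mean = 56/6 = 28/3; prior mean = 12/1 = 12. Difference = 28/3 − 12 = -8/3.

-8/3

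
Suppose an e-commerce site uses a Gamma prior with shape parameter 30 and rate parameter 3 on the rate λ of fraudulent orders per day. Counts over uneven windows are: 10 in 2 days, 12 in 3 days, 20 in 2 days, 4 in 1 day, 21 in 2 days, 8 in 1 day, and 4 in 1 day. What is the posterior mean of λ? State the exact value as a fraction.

Total count: 10 + 12 + 20 + 4 + 21 + 8 + 4 = 79.
Total exposure: 2 + 3 + 2 + 1 + 2 + 1 + 1 = 12 days.
Posterior: α' = 30 + 79 = 109, β' = 3 + 12 = 15.
Posterior mean = α'/β' = 109/15.

109/15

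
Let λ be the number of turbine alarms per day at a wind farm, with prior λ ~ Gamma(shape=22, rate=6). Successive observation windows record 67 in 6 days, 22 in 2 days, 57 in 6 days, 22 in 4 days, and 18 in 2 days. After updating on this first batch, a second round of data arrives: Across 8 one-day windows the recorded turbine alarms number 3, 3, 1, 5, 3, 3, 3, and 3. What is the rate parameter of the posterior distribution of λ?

Total count: 67 + 22 + 57 + 22 + 18 = 186.
Total exposure: 6 + 2 + 6 + 4 + 2 = 20 days.
After the first batch: Gamma(22 + 186, 6 + 20) = Gamma(208, 26).
Total count: 3 + 3 + 1 + 5 + 3 + 3 + 3 + 3 = 24.
Total exposure: 8 days.
After the second batch: Gamma(208 + 24, 26 + 8) = Gamma(232, 34).

34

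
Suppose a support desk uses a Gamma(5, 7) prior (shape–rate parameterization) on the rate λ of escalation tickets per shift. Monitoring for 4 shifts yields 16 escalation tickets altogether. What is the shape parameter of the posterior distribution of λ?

21

Total count 16 over total exposure 4 shifts.
Gamma(α, β) with Poisson data over total exposure Σt gives posterior Gamma(α+Σx, β+Σt) = Gamma(21, 11).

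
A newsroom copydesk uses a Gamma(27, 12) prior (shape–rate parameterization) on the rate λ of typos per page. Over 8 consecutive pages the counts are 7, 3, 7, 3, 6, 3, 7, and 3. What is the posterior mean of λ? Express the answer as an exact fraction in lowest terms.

Total count: 7 + 3 + 7 + 3 + 6 + 3 + 7 + 3 = 39.
Total exposure: 8 pages.
The Gamma prior is conjugate for the Poisson rate, so λ | data ~ Gamma(27+39, 12+8) = Gamma(66, 20).
Posterior mean = α'/β' = 66/20 = 33/10.

33/10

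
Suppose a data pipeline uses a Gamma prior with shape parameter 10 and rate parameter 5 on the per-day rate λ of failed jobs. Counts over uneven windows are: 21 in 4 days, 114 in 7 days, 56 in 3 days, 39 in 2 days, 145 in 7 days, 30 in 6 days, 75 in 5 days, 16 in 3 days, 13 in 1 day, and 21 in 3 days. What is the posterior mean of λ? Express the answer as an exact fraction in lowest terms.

270/23

Total count: 21 + 114 + 56 + 39 + 145 + 30 + 75 + 16 + 13 + 21 = 530.
Total exposure: 4 + 7 + 3 + 2 + 7 + 6 + 5 + 3 + 1 + 3 = 41 days.
By Gamma–Poisson conjugacy, the posterior is Gamma(α + Σx, β + Σt) = Gamma(10 + 530, 5 + 41) = Gamma(540, 46).
Posterior mean = α'/β' = 540/46 = 270/23.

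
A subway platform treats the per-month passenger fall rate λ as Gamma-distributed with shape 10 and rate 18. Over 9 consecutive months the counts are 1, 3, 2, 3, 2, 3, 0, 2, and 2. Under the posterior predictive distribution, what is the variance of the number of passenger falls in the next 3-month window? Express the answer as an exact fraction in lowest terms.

280/81

Total count: 1 + 3 + 2 + 3 + 2 + 3 + 0 + 2 + 2 = 18.
Total exposure: 9 months.
By Gamma–Poisson conjugacy, the posterior is Gamma(α + Σx, β + Σt) = Gamma(10 + 18, 18 + 9) = Gamma(28, 27).
The posterior predictive for a window of length T is Negative Binomial with variance T·α'·(β'+T)/β'² = 3·28·30/729 = 280/81.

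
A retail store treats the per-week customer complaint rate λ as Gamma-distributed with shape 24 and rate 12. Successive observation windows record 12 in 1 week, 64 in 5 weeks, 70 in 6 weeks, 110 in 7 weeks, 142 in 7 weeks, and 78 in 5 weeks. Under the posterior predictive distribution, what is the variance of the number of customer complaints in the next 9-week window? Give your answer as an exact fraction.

234000/1849

Total count: 12 + 64 + 70 + 110 + 142 + 78 = 476.
Total exposure: 1 + 5 + 6 + 7 + 7 + 5 = 31 weeks.
The Gamma prior is conjugate for the Poisson rate, so λ | data ~ Gamma(24+476, 12+31) = Gamma(500, 43).
The posterior predictive for a window of length T is Negative Binomial with variance T·α'·(β'+T)/β'² = 9·500·52/1849 = 234000/1849.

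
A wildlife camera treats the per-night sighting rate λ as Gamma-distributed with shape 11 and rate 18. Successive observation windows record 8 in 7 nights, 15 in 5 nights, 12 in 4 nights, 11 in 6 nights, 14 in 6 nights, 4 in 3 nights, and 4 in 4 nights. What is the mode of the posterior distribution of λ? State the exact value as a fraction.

78/53

Total count: 8 + 15 + 12 + 11 + 14 + 4 + 4 = 68.
Total exposure: 7 + 5 + 4 + 6 + 6 + 3 + 4 = 35 nights.
By Gamma–Poisson conjugacy, the posterior is Gamma(α + Σx, β + Σt) = Gamma(11 + 68, 18 + 35) = Gamma(79, 53).
Posterior mode = (α'−1)/β' = 78/53.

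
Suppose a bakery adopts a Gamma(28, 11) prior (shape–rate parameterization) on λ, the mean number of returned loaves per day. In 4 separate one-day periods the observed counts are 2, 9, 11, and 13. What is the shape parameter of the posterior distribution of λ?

Total count: 2 + 9 + 11 + 13 = 35.
Total exposure: 4 days.
Conjugate update: add total count to the shape and total exposure to the rate, giving Gamma(63, 15).

63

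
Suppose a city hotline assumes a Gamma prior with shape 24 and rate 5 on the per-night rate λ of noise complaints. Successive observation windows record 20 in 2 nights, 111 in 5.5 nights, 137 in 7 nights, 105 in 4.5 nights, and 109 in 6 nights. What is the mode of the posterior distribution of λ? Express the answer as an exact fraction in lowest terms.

Total count: 20 + 111 + 137 + 105 + 109 = 482.
Total exposure: 2 + 5.5 + 7 + 4.5 + 6 = 25 nights.
Conjugate update: add total count to the shape and total exposure to the rate, giving Gamma(506, 30).
Posterior mode = (α'−1)/β' = 505/30 = 101/6.

101/6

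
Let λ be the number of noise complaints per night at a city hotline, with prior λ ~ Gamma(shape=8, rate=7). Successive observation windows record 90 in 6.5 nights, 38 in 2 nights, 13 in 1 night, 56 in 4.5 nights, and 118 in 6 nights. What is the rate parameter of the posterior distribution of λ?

Total count: 90 + 38 + 13 + 56 + 118 = 315.
Total exposure: 6.5 + 2 + 1 + 4.5 + 6 = 20 nights.
Posterior: α' = 8 + 315 = 323, β' = 7 + 20 = 27.

27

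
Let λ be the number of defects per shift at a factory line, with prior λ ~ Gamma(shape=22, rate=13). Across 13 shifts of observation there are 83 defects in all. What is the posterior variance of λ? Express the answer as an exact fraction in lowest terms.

Total count 83 over total exposure 13 shifts.
Gamma(α, β) with Poisson data over total exposure Σt gives posterior Gamma(α+Σx, β+Σt) = Gamma(105, 26).
Posterior variance = α'/β'² = 105/676.

105/676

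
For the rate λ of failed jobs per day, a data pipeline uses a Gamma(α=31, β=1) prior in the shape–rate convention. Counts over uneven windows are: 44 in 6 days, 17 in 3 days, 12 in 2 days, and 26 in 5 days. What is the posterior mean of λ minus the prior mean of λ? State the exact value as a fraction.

-397/17

Total count: 44 + 17 + 12 + 26 = 99.
Total exposure: 6 + 3 + 2 + 5 = 16 days.
The Gamma prior is conjugate for the Poisson rate, so λ | data ~ Gamma(31+99, 1+16) = Gamma(130, 17).
Posterior mean = 130/17 = 130/17; prior mean = 31/1 = 31. Difference = 130/17 − 31 = -397/17.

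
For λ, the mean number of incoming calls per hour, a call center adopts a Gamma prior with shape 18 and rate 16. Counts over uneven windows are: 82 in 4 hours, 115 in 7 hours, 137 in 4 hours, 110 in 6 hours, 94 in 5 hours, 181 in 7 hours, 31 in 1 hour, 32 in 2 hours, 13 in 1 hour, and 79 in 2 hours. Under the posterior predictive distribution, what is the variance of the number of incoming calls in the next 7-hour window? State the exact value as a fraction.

Total count: 82 + 115 + 137 + 110 + 94 + 181 + 31 + 32 + 13 + 79 = 874.
Total exposure: 4 + 7 + 4 + 6 + 5 + 7 + 1 + 2 + 1 + 2 = 39 hours.
Conjugate update: add total count to the shape and total exposure to the rate, giving Gamma(892, 55).
The posterior predictive for a window of length T is Negative Binomial with variance T·α'·(β'+T)/β'² = 7·892·62/3025 = 387128/3025.

387128/3025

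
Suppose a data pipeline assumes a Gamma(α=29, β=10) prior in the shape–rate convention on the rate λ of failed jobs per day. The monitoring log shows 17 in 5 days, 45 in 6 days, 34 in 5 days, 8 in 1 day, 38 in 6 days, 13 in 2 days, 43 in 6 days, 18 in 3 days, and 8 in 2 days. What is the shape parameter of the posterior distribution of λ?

253

Total count: 17 + 45 + 34 + 8 + 38 + 13 + 43 + 18 + 8 = 224.
Total exposure: 5 + 6 + 5 + 1 + 6 + 2 + 6 + 3 + 2 = 36 days.
By Gamma–Poisson conjugacy, the posterior is Gamma(α + Σx, β + Σt) = Gamma(29 + 224, 10 + 36) = Gamma(253, 46).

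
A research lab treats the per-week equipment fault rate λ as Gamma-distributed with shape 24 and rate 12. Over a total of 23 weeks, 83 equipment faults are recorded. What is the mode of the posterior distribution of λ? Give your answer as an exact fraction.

Total count 83 over total exposure 23 weeks.
Posterior: α' = 24 + 83 = 107, β' = 12 + 23 = 35.
Posterior mode = (α'−1)/β' = 106/35.

106/35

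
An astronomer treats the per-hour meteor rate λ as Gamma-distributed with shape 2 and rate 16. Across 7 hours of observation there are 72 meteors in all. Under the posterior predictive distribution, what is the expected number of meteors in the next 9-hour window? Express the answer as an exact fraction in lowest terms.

666/23

Total count 72 over total exposure 7 hours.
Gamma(α, β) with Poisson data over total exposure Σt gives posterior Gamma(α+Σx, β+Σt) = Gamma(74, 23).
Predictive mean over a 9-hour window = T·E[λ|data] = 9·74/23 = 666/23.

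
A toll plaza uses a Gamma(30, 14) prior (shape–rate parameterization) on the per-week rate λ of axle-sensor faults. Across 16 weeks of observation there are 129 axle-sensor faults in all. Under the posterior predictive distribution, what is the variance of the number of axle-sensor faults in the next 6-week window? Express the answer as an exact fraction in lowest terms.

954/25

Total count 129 over total exposure 16 weeks.
By Gamma–Poisson conjugacy, the posterior is Gamma(α + Σx, β + Σt) = Gamma(30 + 129, 14 + 16) = Gamma(159, 30).
The posterior predictive for a window of length T is Negative Binomial with variance T·α'·(β'+T)/β'² = 6·159·36/900 = 954/25.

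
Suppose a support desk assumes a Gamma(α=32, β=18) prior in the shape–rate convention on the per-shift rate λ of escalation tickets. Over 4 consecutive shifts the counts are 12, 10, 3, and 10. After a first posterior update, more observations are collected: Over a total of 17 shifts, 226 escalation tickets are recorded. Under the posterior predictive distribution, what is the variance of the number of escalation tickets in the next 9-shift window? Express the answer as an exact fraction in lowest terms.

14064/169

Total count: 12 + 10 + 3 + 10 = 35.
Total exposure: 4 shifts.
After the first batch: Gamma(32 + 35, 18 + 4) = Gamma(67, 22).
Total count 226 over total exposure 17 shifts.
After the second batch: Gamma(67 + 226, 22 + 17) = Gamma(293, 39).
The posterior predictive for a window of length T is Negative Binomial with variance T·α'·(β'+T)/β'² = 9·293·48/1521 = 14064/169.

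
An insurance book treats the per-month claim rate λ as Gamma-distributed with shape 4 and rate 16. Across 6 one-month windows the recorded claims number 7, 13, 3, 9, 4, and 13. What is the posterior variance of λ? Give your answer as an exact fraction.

53/484

Total count: 7 + 13 + 3 + 9 + 4 + 13 = 49.
Total exposure: 6 months.
The Gamma prior is conjugate for the Poisson rate, so λ | data ~ Gamma(4+49, 16+6) = Gamma(53, 22).
Posterior variance = α'/β'² = 53/484.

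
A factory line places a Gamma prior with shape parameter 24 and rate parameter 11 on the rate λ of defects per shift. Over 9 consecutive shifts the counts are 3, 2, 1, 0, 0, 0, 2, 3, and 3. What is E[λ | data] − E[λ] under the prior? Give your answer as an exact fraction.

-31/110

Total count: 3 + 2 + 1 + 0 + 0 + 0 + 2 + 3 + 3 = 14.
Total exposure: 9 shifts.
Posterior: α' = 24 + 14 = 38, β' = 11 + 9 = 20.
Posterior mean = 38/20 = 19/10; prior mean = 24/11 = 24/11. Difference = 19/10 − 24/11 = -31/110.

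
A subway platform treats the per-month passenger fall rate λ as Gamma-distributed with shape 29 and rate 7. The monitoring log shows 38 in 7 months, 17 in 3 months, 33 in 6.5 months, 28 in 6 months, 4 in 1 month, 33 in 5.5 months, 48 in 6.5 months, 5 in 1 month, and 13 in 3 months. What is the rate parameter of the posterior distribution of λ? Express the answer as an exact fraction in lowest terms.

Total count: 38 + 17 + 33 + 28 + 4 + 33 + 48 + 5 + 13 = 219.
Total exposure: 7 + 3 + 6.5 + 6 + 1 + 5.5 + 6.5 + 1 + 3 = 39.5 months.
Gamma(α, β) with Poisson data over total exposure Σt gives posterior Gamma(α+Σx, β+Σt) = Gamma(248, 93/2).

93/2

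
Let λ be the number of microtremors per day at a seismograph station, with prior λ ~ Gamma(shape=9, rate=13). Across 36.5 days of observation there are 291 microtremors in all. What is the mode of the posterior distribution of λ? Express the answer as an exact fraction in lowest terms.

Total count 291 over total exposure 36.5 days.
Gamma(α, β) with Poisson data over total exposure Σt gives posterior Gamma(α+Σx, β+Σt) = Gamma(300, 99/2).
Posterior mode = (α'−1)/β' = 299/(99/2) = 598/99.

598/99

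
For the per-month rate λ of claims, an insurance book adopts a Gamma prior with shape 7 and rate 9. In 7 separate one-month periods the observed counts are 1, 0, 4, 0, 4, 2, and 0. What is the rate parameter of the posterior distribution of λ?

Total count: 1 + 0 + 4 + 0 + 4 + 2 + 0 = 11.
Total exposure: 7 months.
Conjugate update: add total count to the shape and total exposure to the rate, giving Gamma(18, 16).

16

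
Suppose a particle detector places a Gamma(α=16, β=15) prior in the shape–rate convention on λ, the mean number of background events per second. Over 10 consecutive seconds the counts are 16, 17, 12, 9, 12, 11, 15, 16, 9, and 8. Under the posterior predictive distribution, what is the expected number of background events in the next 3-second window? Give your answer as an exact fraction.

423/25

Total count: 16 + 17 + 12 + 9 + 12 + 11 + 15 + 16 + 9 + 8 = 125.
Total exposure: 10 seconds.
By Gamma–Poisson conjugacy, the posterior is Gamma(α + Σx, β + Σt) = Gamma(16 + 125, 15 + 10) = Gamma(141, 25).
Predictive mean over a 3-second window = T·E[λ|data] = 3·141/25 = 423/25.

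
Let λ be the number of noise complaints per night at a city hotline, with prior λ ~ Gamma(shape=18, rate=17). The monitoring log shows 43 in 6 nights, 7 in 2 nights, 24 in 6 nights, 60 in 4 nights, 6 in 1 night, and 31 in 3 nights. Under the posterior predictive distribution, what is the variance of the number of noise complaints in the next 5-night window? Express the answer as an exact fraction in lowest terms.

Total count: 43 + 7 + 24 + 60 + 6 + 31 = 171.
Total exposure: 6 + 2 + 6 + 4 + 1 + 3 = 22 nights.
Gamma(α, β) with Poisson data over total exposure Σt gives posterior Gamma(α+Σx, β+Σt) = Gamma(189, 39).
The posterior predictive for a window of length T is Negative Binomial with variance T·α'·(β'+T)/β'² = 5·189·44/1521 = 4620/169.

4620/169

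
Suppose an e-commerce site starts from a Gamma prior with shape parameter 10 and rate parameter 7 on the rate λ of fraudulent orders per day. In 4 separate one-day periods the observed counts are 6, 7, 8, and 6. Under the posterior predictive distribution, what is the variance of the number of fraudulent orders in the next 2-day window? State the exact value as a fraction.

962/121

Total count: 6 + 7 + 8 + 6 = 27.
Total exposure: 4 days.
By Gamma–Poisson conjugacy, the posterior is Gamma(α + Σx, β + Σt) = Gamma(10 + 27, 7 + 4) = Gamma(37, 11).
The posterior predictive for a window of length T is Negative Binomial with variance T·α'·(β'+T)/β'² = 2·37·13/121 = 962/121.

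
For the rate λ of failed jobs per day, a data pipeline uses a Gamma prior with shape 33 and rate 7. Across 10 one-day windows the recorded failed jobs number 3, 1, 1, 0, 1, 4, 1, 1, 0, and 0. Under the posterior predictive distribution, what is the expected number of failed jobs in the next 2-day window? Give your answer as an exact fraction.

90/17

Total count: 3 + 1 + 1 + 0 + 1 + 4 + 1 + 1 + 0 + 0 = 12.
Total exposure: 10 days.
The Gamma prior is conjugate for the Poisson rate, so λ | data ~ Gamma(33+12, 7+10) = Gamma(45, 17).
Predictive mean over a 2-day window = T·E[λ|data] = 2·45/17 = 90/17.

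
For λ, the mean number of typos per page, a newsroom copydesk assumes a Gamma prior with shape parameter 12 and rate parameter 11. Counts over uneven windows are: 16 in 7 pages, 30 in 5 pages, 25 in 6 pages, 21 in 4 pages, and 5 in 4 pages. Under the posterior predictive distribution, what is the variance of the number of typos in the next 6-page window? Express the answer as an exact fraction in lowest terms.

28122/1369

Total count: 16 + 30 + 25 + 21 + 5 = 97.
Total exposure: 7 + 5 + 6 + 4 + 4 = 26 pages.
Posterior: α' = 12 + 97 = 109, β' = 11 + 26 = 37.
The posterior predictive for a window of length T is Negative Binomial with variance T·α'·(β'+T)/β'² = 6·109·43/1369 = 28122/1369.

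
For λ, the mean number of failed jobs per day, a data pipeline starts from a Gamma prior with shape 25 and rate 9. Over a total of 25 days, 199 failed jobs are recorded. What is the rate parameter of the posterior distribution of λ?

34

Total count 199 over total exposure 25 days.
Conjugate update: add total count to the shape and total exposure to the rate, giving Gamma(224, 34).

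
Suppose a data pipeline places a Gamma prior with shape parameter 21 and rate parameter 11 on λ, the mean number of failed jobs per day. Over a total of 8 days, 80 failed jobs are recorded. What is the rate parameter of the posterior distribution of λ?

Total count 80 over total exposure 8 days.
The Gamma prior is conjugate for the Poisson rate, so λ | data ~ Gamma(21+80, 11+8) = Gamma(101, 19).

19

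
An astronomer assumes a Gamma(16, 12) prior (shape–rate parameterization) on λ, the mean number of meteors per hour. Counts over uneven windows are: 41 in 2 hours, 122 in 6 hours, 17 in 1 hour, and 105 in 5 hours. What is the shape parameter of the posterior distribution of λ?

301

Total count: 41 + 122 + 17 + 105 = 285.
Total exposure: 2 + 6 + 1 + 5 = 14 hours.
The Gamma prior is conjugate for the Poisson rate, so λ | data ~ Gamma(16+285, 12+14) = Gamma(301, 26).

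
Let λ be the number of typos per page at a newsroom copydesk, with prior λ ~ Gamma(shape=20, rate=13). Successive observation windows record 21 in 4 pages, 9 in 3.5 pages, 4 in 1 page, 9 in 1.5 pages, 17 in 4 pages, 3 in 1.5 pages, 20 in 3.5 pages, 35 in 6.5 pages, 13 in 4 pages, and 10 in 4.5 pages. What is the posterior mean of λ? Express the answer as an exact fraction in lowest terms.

Total count: 21 + 9 + 4 + 9 + 17 + 3 + 20 + 35 + 13 + 10 = 141.
Total exposure: 4 + 3.5 + 1 + 1.5 + 4 + 1.5 + 3.5 + 6.5 + 4 + 4.5 = 34 pages.
Posterior: α' = 20 + 141 = 161, β' = 13 + 34 = 47.
Posterior mean = α'/β' = 161/47.

161/47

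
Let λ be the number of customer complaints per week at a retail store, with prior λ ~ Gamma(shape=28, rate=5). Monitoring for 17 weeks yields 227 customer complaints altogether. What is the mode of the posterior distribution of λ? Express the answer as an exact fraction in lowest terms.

127/11

Total count 227 over total exposure 17 weeks.
Gamma(α, β) with Poisson data over total exposure Σt gives posterior Gamma(α+Σx, β+Σt) = Gamma(255, 22).
Posterior mode = (α'−1)/β' = 254/22 = 127/11.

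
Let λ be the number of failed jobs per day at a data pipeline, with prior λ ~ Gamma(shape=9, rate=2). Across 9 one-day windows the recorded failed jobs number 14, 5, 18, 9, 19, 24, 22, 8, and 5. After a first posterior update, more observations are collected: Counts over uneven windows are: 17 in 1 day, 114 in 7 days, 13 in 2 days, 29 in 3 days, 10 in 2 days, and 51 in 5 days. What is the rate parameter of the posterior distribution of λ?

Total count: 14 + 5 + 18 + 9 + 19 + 24 + 22 + 8 + 5 = 124.
Total exposure: 9 days.
After the first batch: Gamma(9 + 124, 2 + 9) = Gamma(133, 11).
Total count: 17 + 114 + 13 + 29 + 10 + 51 = 234.
Total exposure: 1 + 7 + 2 + 3 + 2 + 5 = 20 days.
After the second batch: Gamma(133 + 234, 11 + 20) = Gamma(367, 31).

31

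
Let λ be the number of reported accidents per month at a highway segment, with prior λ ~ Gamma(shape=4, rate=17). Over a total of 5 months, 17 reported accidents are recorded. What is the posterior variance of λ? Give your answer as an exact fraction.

21/484

Total count 17 over total exposure 5 months.
Posterior: α' = 4 + 17 = 21, β' = 17 + 5 = 22.
Posterior variance = α'/β'² = 21/484.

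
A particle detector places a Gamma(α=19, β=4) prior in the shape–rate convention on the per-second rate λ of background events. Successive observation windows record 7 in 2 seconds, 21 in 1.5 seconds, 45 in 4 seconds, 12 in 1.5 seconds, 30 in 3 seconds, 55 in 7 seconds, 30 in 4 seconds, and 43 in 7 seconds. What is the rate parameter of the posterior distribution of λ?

34

Total count: 7 + 21 + 45 + 12 + 30 + 55 + 30 + 43 = 243.
Total exposure: 2 + 1.5 + 4 + 1.5 + 3 + 7 + 4 + 7 = 30 seconds.
Conjugate update: add total count to the shape and total exposure to the rate, giving Gamma(262, 34).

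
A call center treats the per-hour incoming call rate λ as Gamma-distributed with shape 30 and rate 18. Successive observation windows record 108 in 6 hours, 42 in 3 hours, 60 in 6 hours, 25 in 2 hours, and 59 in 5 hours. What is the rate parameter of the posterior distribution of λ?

40

Total count: 108 + 42 + 60 + 25 + 59 = 294.
Total exposure: 6 + 3 + 6 + 2 + 5 = 22 hours.
The Gamma prior is conjugate for the Poisson rate, so λ | data ~ Gamma(30+294, 18+22) = Gamma(324, 40).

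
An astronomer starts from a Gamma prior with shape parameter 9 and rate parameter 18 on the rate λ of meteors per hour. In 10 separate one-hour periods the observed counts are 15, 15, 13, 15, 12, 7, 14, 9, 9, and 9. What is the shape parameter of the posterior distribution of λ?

Total count: 15 + 15 + 13 + 15 + 12 + 7 + 14 + 9 + 9 + 9 = 118.
Total exposure: 10 hours.
The Gamma prior is conjugate for the Poisson rate, so λ | data ~ Gamma(9+118, 18+10) = Gamma(127, 28).

127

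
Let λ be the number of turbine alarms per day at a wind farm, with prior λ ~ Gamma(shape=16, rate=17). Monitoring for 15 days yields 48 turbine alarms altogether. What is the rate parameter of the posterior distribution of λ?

Total count 48 over total exposure 15 days.
Gamma(α, β) with Poisson data over total exposure Σt gives posterior Gamma(α+Σx, β+Σt) = Gamma(64, 32).

32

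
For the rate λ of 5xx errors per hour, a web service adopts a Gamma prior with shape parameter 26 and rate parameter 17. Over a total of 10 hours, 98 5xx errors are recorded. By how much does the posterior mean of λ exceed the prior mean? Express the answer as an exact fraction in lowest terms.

1406/459

Total count 98 over total exposure 10 hours.
Conjugate update: add total count to the shape and total exposure to the rate, giving Gamma(124, 27).
Posterior mean = 124/27 = 124/27; prior mean = 26/17 = 26/17. Difference = 124/27 − 26/17 = 1406/459.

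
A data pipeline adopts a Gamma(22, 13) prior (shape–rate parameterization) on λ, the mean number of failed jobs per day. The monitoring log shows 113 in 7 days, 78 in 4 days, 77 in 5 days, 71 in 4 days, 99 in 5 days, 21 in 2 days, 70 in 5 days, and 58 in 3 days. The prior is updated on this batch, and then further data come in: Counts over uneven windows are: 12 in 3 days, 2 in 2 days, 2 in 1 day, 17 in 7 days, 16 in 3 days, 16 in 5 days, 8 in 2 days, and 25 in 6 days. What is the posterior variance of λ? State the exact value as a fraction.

101/847

Total count: 113 + 78 + 77 + 71 + 99 + 21 + 70 + 58 = 587.
Total exposure: 7 + 4 + 5 + 4 + 5 + 2 + 5 + 3 = 35 days.
After the first batch: Gamma(22 + 587, 13 + 35) = Gamma(609, 48).
Total count: 12 + 2 + 2 + 17 + 16 + 16 + 8 + 25 = 98.
Total exposure: 3 + 2 + 1 + 7 + 3 + 5 + 2 + 6 = 29 days.
After the second batch: Gamma(609 + 98, 48 + 29) = Gamma(707, 77).
Posterior variance = α'/β'² = 707/5929 = 101/847.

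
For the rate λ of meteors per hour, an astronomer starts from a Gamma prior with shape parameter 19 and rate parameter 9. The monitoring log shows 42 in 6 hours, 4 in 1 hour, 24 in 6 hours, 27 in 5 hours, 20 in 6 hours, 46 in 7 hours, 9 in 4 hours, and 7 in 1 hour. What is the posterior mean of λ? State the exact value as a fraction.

22/5

Total count: 42 + 4 + 24 + 27 + 20 + 46 + 9 + 7 = 179.
Total exposure: 6 + 1 + 6 + 5 + 6 + 7 + 4 + 1 = 36 hours.
Gamma(α, β) with Poisson data over total exposure Σt gives posterior Gamma(α+Σx, β+Σt) = Gamma(198, 45).
Posterior mean = α'/β' = 198/45 = 22/5.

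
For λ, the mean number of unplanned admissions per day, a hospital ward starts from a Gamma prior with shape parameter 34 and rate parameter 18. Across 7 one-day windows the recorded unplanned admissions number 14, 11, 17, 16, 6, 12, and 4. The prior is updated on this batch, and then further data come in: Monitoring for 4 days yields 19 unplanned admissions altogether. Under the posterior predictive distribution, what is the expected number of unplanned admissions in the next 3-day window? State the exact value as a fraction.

Total count: 14 + 11 + 17 + 16 + 6 + 12 + 4 = 80.
Total exposure: 7 days.
After the first batch: Gamma(34 + 80, 18 + 7) = Gamma(114, 25).
Total count 19 over total exposure 4 days.
After the second batch: Gamma(114 + 19, 25 + 4) = Gamma(133, 29).
Predictive mean over a 3-day window = T·E[λ|data] = 3·133/29 = 399/29.

399/29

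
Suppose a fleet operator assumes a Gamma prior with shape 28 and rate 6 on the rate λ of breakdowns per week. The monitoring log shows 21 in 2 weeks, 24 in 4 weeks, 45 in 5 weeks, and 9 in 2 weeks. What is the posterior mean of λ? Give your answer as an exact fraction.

Total count: 21 + 24 + 45 + 9 = 99.
Total exposure: 2 + 4 + 5 + 2 = 13 weeks.
The Gamma prior is conjugate for the Poisson rate, so λ | data ~ Gamma(28+99, 6+13) = Gamma(127, 19).
Posterior mean = α'/β' = 127/19.

127/19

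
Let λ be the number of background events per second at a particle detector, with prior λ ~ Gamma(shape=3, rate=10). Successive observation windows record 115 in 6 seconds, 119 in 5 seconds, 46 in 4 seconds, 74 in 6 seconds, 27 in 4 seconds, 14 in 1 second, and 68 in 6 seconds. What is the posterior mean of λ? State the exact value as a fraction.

Total count: 115 + 119 + 46 + 74 + 27 + 14 + 68 = 463.
Total exposure: 6 + 5 + 4 + 6 + 4 + 1 + 6 = 32 seconds.
Posterior: α' = 3 + 463 = 466, β' = 10 + 32 = 42.
Posterior mean = α'/β' = 466/42 = 233/21.

233/21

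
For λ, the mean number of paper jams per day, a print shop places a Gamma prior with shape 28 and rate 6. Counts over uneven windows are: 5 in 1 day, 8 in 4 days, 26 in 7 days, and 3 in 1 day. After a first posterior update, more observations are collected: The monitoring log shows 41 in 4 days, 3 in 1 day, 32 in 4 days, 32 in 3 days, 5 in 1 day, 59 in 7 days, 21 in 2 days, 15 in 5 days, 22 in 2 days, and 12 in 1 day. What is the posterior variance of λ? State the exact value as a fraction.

Total count: 5 + 8 + 26 + 3 = 42.
Total exposure: 1 + 4 + 7 + 1 = 13 days.
After the first batch: Gamma(28 + 42, 6 + 13) = Gamma(70, 19).
Total count: 41 + 3 + 32 + 32 + 5 + 59 + 21 + 15 + 22 + 12 = 242.
Total exposure: 4 + 1 + 4 + 3 + 1 + 7 + 2 + 5 + 2 + 1 = 30 days.
After the second batch: Gamma(70 + 242, 19 + 30) = Gamma(312, 49).
Posterior variance = α'/β'² = 312/2401.

312/2401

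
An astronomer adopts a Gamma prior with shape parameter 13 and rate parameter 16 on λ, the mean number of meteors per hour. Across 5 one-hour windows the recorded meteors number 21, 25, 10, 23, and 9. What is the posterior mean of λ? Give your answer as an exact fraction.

101/21

Total count: 21 + 25 + 10 + 23 + 9 = 88.
Total exposure: 5 hours.
The Gamma prior is conjugate for the Poisson rate, so λ | data ~ Gamma(13+88, 16+5) = Gamma(101, 21).
Posterior mean = α'/β' = 101/21.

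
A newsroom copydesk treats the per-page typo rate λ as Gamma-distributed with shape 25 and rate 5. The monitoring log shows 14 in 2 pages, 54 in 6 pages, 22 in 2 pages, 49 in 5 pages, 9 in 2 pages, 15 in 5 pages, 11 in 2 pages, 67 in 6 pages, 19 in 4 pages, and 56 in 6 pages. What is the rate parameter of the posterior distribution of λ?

45

Total count: 14 + 54 + 22 + 49 + 9 + 15 + 11 + 67 + 19 + 56 = 316.
Total exposure: 2 + 6 + 2 + 5 + 2 + 5 + 2 + 6 + 4 + 6 = 40 pages.
The Gamma prior is conjugate for the Poisson rate, so λ | data ~ Gamma(25+316, 5+40) = Gamma(341, 45).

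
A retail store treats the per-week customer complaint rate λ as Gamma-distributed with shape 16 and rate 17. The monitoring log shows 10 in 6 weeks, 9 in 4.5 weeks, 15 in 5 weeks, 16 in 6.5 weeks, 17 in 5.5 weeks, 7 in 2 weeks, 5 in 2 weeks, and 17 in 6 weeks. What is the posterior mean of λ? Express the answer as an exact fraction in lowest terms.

224/109

Total count: 10 + 9 + 15 + 16 + 17 + 7 + 5 + 17 = 96.
Total exposure: 6 + 4.5 + 5 + 6.5 + 5.5 + 2 + 2 + 6 = 37.5 weeks.
Posterior: α' = 16 + 96 = 112, β' = 17 + 37.5 = 109/2.
Posterior mean = α'/β' = 112/(109/2) = 224/109.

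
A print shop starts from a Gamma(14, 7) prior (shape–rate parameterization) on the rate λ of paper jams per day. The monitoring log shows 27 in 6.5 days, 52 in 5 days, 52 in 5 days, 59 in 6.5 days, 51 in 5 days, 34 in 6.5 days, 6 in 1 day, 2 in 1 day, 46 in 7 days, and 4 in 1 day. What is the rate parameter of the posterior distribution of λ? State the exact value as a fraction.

Total count: 27 + 52 + 52 + 59 + 51 + 34 + 6 + 2 + 46 + 4 = 333.
Total exposure: 6.5 + 5 + 5 + 6.5 + 5 + 6.5 + 1 + 1 + 7 + 1 = 44.5 days.
By Gamma–Poisson conjugacy, the posterior is Gamma(α + Σx, β + Σt) = Gamma(14 + 333, 7 + 44.5) = Gamma(347, 103/2).

103/2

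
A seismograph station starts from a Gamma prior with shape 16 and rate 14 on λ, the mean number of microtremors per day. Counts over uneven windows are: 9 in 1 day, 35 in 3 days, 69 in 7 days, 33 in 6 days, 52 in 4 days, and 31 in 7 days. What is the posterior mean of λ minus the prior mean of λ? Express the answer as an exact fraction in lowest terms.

Total count: 9 + 35 + 69 + 33 + 52 + 31 = 229.
Total exposure: 1 + 3 + 7 + 6 + 4 + 7 = 28 days.
Posterior: α' = 16 + 229 = 245, β' = 14 + 28 = 42.
Posterior mean = 245/42 = 35/6; prior mean = 16/14 = 8/7. Difference = 35/6 − 8/7 = 197/42.

197/42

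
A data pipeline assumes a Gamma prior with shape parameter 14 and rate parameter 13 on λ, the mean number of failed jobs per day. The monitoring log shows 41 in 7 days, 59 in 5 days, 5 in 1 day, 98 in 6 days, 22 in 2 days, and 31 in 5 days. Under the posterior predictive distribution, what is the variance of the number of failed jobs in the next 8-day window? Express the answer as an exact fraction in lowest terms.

Total count: 41 + 59 + 5 + 98 + 22 + 31 = 256.
Total exposure: 7 + 5 + 1 + 6 + 2 + 5 = 26 days.
By Gamma–Poisson conjugacy, the posterior is Gamma(α + Σx, β + Σt) = Gamma(14 + 256, 13 + 26) = Gamma(270, 39).
The posterior predictive for a window of length T is Negative Binomial with variance T·α'·(β'+T)/β'² = 8·270·47/1521 = 11280/169.

11280/169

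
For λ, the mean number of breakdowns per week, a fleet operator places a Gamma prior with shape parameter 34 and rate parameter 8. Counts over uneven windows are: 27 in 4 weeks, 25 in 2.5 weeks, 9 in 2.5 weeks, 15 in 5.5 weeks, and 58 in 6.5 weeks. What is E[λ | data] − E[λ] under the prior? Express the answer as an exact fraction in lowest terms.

Total count: 27 + 25 + 9 + 15 + 58 = 134.
Total exposure: 4 + 2.5 + 2.5 + 5.5 + 6.5 = 21 weeks.
Conjugate update: add total count to the shape and total exposure to the rate, giving Gamma(168, 29).
Posterior mean = 168/29 = 168/29; prior mean = 34/8 = 17/4. Difference = 168/29 − 17/4 = 179/116.

179/116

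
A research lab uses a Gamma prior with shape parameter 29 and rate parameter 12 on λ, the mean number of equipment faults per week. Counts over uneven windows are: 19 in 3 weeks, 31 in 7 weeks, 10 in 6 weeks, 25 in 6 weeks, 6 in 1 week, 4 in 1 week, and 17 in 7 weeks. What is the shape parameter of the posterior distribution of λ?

141

Total count: 19 + 31 + 10 + 25 + 6 + 4 + 17 = 112.
Total exposure: 3 + 7 + 6 + 6 + 1 + 1 + 7 = 31 weeks.
Posterior: α' = 29 + 112 = 141, β' = 12 + 31 = 43.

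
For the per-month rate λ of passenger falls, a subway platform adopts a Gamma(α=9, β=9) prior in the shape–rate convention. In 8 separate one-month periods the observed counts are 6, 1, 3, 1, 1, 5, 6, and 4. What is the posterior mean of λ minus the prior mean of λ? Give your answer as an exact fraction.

Total count: 6 + 1 + 3 + 1 + 1 + 5 + 6 + 4 = 27.
Total exposure: 8 months.
The Gamma prior is conjugate for the Poisson rate, so λ | data ~ Gamma(9+27, 9+8) = Gamma(36, 17).
Posterior mean = 36/17 = 36/17; prior mean = 9/9 = 1. Difference = 36/17 − 1 = 19/17.

19/17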